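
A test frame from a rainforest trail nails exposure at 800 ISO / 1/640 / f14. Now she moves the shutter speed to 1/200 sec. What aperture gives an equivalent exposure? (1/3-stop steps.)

f/25

Shutter speed: 1/640 → 1/500 → 1/400 → 1/320 → 1/250 → 1/200 — 1 2/3 stops longer (brighter).
Need 1 2/3 stops darker from the aperture: f/14 → f/16 → f/18 → f/20 → f/22 → f/25.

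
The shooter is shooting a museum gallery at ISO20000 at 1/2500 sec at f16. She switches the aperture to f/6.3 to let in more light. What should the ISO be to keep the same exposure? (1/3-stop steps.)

Aperture: f/16 → f/14 → f/13 → f/11 → f/10 → f/9 → f/8 → f/7.1 → f/6.3 — 2 2/3 stops opened up (brighter).
Need 2 2/3 stops darker from the ISO: 20000 → 16000 → 12800 → 10000 → 8000 → 6400 → 5000 → 4000 → 3200.

ISO 3200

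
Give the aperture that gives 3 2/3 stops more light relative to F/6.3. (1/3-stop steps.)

Aperture: f/6.3 → f/5.6 → f/5 → f/4.5 → f/4 → f/3.5 → f/3.2 → f/2.8 → f/2.5 → f/2.2 → f/2 → f/1.8 — 3 2/3 stops wider (brighter).

f/1.8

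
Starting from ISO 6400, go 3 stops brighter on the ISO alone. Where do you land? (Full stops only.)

ISO 51200

ISO: 6400 → 12800 → 25600 → 51200 — 3 stops raised (brighter).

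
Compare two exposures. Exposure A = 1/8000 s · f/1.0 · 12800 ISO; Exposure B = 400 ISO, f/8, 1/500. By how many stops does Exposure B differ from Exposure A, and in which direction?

Aperture: f/1.0 → f/1.4 → f/2 → f/2.8 → f/4 → f/5.6 → f/8 — 6 stops smaller aperture (darker).
Shutter speed: 1/8000 → 1/4000 → 1/2000 → 1/1000 → 1/500 — 4 stops longer (brighter).
ISO: 12800 → 6400 → 3200 → 1600 → 800 → 400 — 5 stops dropped (darker).
Net: −6 +4 −5 = −7 stops.

7 stops darker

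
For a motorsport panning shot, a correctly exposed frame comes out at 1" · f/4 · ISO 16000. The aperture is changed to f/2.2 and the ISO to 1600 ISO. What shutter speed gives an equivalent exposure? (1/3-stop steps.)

Aperture: f/4 → f/3.5 → f/3.2 → f/2.8 → f/2.5 → f/2.2 — 1 2/3 stops opened up (brighter).
ISO: 16000 → 12800 → 10000 → 8000 → 6400 → 5000 → 4000 → 3200 → 2500 → 2000 → 1600 — 3 1/3 stops lower (darker).
Net change so far: 1 2/3 stops darker. Offset with the shutter speed: 1 → 1.3 → 1.6 → 2 → 2.5 → 3.2.

3.2 s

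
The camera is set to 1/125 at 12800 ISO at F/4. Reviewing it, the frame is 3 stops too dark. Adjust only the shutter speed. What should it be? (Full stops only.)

Underexposed by 3 stops → need 3 stops brighter.
Shutter speed: 1/125 → 1/60 → 1/30 → 1/15.

1/15s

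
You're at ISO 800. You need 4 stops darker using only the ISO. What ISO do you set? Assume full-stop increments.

ISO 50

ISO: 800 → 400 → 200 → 100 → 50 — 4 stops dropped (darker).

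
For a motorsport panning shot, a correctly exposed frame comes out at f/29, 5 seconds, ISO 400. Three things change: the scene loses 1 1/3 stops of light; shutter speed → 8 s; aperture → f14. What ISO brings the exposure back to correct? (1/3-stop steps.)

Scene light: 1 1/3 stops darker.
Shutter speed: 5 → 6 → 8 — 2/3 stop longer (brighter).
Aperture: f/29 → f/25 → f/22 → f/20 → f/18 → f/16 → f/14 — 2 stops larger aperture (brighter).
Net so far: 1 1/3 stops brighter. ISO: 400 → 320 → 250 → 200 → 160.

ISO 160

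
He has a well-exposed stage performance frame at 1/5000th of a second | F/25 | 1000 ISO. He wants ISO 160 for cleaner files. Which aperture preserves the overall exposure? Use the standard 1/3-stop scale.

ISO: 1000 → 800 → 640 → 500 → 400 → 320 → 250 → 200 → 160 — 2 2/3 stops lower (darker).
Need 2 2/3 stops brighter from the aperture: f/25 → f/22 → f/20 → f/18 → f/16 → f/14 → f/13 → f/11 → f/10.

f/10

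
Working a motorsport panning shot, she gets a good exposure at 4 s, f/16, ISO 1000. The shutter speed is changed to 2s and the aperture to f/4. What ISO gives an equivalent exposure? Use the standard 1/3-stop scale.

Shutter speed: 4 → 3.2 → 2.5 → 2 — 1 stop shorter (darker).
Aperture: f/16 → f/14 → f/13 → f/11 → f/10 → f/9 → f/8 → f/7.1 → f/6.3 → f/5.6 → f/5 → f/4.5 → f/4 — 4 stops opened up (brighter).
Net change so far: 3 stops brighter. Offset with the ISO: 1000 → 800 → 640 → 500 → 400 → 320 → 250 → 200 → 160 → 125.

ISO 125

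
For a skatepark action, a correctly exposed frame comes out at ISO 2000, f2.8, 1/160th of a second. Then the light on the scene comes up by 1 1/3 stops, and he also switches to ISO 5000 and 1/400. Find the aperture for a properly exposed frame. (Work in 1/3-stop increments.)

f/4.5

Scene light: 1 1/3 stops brighter.
ISO: 2000 → 2500 → 3200 → 4000 → 5000 — 1 1/3 stops higher (brighter).
Shutter speed: 1/160 → 1/200 → 1/250 → 1/320 → 1/400 — 1 1/3 stops shorter (darker).
Net so far: 1 1/3 stops brighter. Aperture: f/2.8 → f/3.2 → f/3.5 → f/4 → f/4.5.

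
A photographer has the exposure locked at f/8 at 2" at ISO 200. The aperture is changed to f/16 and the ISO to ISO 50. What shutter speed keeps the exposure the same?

Aperture: f/8 → f/11 → f/16 — 2 stops stopped down (darker).
ISO: 200 → 100 → 50 — 2 stops dropped (darker).
Net change so far: 4 stops darker. Offset with the shutter speed: 2 → 4 → 8 → 15 → 30.

30 s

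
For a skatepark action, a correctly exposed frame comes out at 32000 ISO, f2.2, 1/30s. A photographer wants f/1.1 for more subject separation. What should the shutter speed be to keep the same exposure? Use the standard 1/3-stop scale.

Aperture: f/2.2 → f/2 → f/1.8 → f/1.6 → f/1.4 → f/1.2 → f/1.1 — 2 stops larger aperture (brighter).
Need 2 stops darker from the shutter speed: 1/30 → 1/40 → 1/50 → 1/60 → 1/80 → 1/100 → 1/125.

1/125s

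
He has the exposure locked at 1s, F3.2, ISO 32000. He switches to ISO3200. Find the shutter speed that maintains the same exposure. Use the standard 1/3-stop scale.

ISO: 32000 → 25600 → 20000 → 16000 → 12800 → 10000 → 8000 → 6400 → 5000 → 4000 → 3200 — 3 1/3 stops lower (darker).
Need 3 1/3 stops brighter from the shutter speed: 1 → 1.3 → 1.6 → 2 → 2.5 → 3.2 → 4 → 5 → 6 → 8 → 10.

10 s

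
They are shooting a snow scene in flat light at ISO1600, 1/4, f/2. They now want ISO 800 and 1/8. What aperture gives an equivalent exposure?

ISO: 1600 → 800 — 1 stop dropped (darker).
Shutter speed: 1/4 → 1/8 — 1 stop faster (darker).
Net change so far: 2 stops darker. Offset with the aperture: f/2 → f/1.4 → f/1.0.

f/1.0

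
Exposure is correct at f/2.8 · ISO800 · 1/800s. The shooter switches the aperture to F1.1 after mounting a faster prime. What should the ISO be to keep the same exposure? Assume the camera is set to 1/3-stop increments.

Aperture: f/2.8 → f/2.5 → f/2.2 → f/2 → f/1.8 → f/1.6 → f/1.4 → f/1.2 → f/1.1 — 2 2/3 stops opened up (brighter).
Need 2 2/3 stops darker from the ISO: 800 → 640 → 500 → 400 → 320 → 250 → 200 → 160 → 125.

ISO 125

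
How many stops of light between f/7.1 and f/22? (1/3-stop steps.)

f/7.1 → f/8 → f/9 → f/10 → f/11 → f/13 → f/14 → f/16 → f/18 → f/20 → f/22 — count the steps: 10 third-stops = 3 1/3 stops.

3 1/3 stops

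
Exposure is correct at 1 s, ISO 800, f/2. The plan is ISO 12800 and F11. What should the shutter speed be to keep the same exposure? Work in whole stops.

2 s

ISO: 800 → 1600 → 3200 → 6400 → 12800 — 4 stops raised (brighter).
Aperture: f/2 → f/2.8 → f/4 → f/5.6 → f/8 → f/11 — 5 stops narrower (darker).
Net change so far: 1 stop darker. Offset with the shutter speed: 1 → 2.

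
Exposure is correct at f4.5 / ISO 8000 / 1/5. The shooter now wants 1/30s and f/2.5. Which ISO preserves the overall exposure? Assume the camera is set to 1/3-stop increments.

ISO 16000

Shutter speed: 1/5 → 1/6 → 1/8 → 1/10 → 1/13 → 1/15 → 1/20 → 1/25 → 1/30 — 2 2/3 stops faster (darker).
Aperture: f/4.5 → f/4 → f/3.5 → f/3.2 → f/2.8 → f/2.5 — 1 2/3 stops opened up (brighter).
Net change so far: 1 stop darker. Offset with the ISO: 8000 → 10000 → 12800 → 16000.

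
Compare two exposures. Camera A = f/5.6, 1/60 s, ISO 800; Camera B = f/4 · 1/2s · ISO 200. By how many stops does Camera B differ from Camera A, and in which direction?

Aperture: f/5.6 → f/4 — 1 stop larger aperture (brighter).
Shutter speed: 1/60 → 1/30 → 1/15 → 1/8 → 1/4 → 1/2 — 5 stops longer (brighter).
ISO: 800 → 400 → 200 — 2 stops lower (darker).
Net: +1 +5 −2 = +4 stops.

4 stops brighter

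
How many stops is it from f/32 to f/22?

1 stop

f/32 → f/22 — count the steps: 1 stop.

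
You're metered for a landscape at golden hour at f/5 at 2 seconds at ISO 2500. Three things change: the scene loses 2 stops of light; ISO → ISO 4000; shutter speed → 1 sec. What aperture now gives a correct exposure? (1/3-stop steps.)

Scene light: 2 stops darker.
ISO: 2500 → 3200 → 4000 — 2/3 stop higher (brighter).
Shutter speed: 2 → 1.6 → 1.3 → 1 — 1 stop shorter (darker).
Net so far: 2 1/3 stops darker. Aperture: f/5 → f/4.5 → f/4 → f/3.5 → f/3.2 → f/2.8 → f/2.5 → f/2.2.

f/2.2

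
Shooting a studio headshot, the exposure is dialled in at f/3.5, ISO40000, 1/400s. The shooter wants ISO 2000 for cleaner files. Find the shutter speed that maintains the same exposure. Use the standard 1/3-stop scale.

1/20s

ISO: 40000 → 32000 → 25600 → 20000 → 16000 → 12800 → 10000 → 8000 → 6400 → 5000 → 4000 → 3200 → 2500 → 2000 — 4 1/3 stops dropped (darker).
Need 4 1/3 stops brighter from the shutter speed: 1/400 → 1/320 → 1/250 → 1/200 → 1/160 → 1/125 → 1/100 → 1/80 → 1/60 → 1/50 → 1/40 → 1/30 → 1/25 → 1/20.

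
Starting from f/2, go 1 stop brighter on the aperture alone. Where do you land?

f/1.4

Aperture: f/2 → f/1.4 — 1 stop wider (brighter).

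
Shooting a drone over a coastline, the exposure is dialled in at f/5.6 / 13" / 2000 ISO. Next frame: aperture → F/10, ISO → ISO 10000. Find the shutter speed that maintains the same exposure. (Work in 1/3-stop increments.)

Aperture: f/5.6 → f/6.3 → f/7.1 → f/8 → f/9 → f/10 — 1 2/3 stops stopped down (darker).
ISO: 2000 → 2500 → 3200 → 4000 → 5000 → 6400 → 8000 → 10000 — 2 1/3 stops higher (brighter).
Net change so far: 2/3 stop brighter. Offset with the shutter speed: 13 → 10 → 8.

8 s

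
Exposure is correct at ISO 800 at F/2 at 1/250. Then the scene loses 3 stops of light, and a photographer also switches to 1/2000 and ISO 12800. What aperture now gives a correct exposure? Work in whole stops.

f/1.0

Scene light: 3 stops darker.
Shutter speed: 1/250 → 1/500 → 1/1000 → 1/2000 — 3 stops shorter (darker).
ISO: 800 → 1600 → 3200 → 6400 → 12800 — 4 stops raised (brighter).
Net so far: 2 stops darker. Aperture: f/2 → f/1.4 → f/1.0.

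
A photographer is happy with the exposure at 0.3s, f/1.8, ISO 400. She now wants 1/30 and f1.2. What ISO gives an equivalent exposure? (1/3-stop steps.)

ISO 2000

Shutter speed: 0.3 → 1/4 → 1/5 → 1/6 → 1/8 → 1/10 → 1/13 → 1/15 → 1/20 → 1/25 → 1/30 — 3 1/3 stops shorter (darker).
Aperture: f/1.8 → f/1.6 → f/1.4 → f/1.2 — 1 stop opened up (brighter).
Net change so far: 2 1/3 stops darker. Offset with the ISO: 400 → 500 → 640 → 800 → 1000 → 1250 → 1600 → 2000.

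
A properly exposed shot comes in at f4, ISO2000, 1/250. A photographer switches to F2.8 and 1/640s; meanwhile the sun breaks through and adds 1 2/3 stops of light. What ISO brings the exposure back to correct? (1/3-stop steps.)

ISO 800

Scene light: 1 2/3 stops brighter.
Aperture: f/4 → f/3.5 → f/3.2 → f/2.8 — 1 stop opened up (brighter).
Shutter speed: 1/250 → 1/320 → 1/400 → 1/500 → 1/640 — 1 1/3 stops faster (darker).
Net so far: 1 1/3 stops brighter. ISO: 2000 → 1600 → 1250 → 1000 → 800.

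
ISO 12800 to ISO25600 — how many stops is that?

12800 → 25600 — count the steps: 1 stop.

1 stop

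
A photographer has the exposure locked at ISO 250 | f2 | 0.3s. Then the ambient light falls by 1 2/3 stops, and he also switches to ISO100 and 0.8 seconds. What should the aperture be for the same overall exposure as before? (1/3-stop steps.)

f/1.1

Scene light: 1 2/3 stops darker.
ISO: 250 → 200 → 160 → 125 → 100 — 1 1/3 stops lower (darker).
Shutter speed: 0.3 → 0.4 → 0.5 → 0.6 → 0.8 — 1 1/3 stops longer (brighter).
Net so far: 1 2/3 stops darker. Aperture: f/2 → f/1.8 → f/1.6 → f/1.4 → f/1.2 → f/1.1.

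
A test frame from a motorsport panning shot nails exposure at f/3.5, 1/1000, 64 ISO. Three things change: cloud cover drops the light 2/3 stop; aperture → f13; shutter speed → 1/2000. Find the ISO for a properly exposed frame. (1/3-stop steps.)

Scene light: 2/3 stop darker.
Aperture: f/3.5 → f/4 → f/4.5 → f/5 → f/5.6 → f/6.3 → f/7.1 → f/8 → f/9 → f/10 → f/11 → f/13 — 3 2/3 stops narrower (darker).
Shutter speed: 1/1000 → 1/1250 → 1/1600 → 1/2000 — 1 stop faster (darker).
Net so far: 5 1/3 stops darker. ISO: 64 → 80 → 100 → 125 → 160 → 200 → 250 → 320 → 400 → 500 → 640 → 800 → 1000 → 1250 → 1600 → 2000 → 2500.

ISO 2500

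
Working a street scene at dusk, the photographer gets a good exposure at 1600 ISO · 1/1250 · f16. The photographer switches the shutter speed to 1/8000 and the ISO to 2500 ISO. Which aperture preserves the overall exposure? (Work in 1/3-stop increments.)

Shutter speed: 1/1250 → 1/1600 → 1/2000 → 1/2500 → 1/3200 → 1/4000 → 1/5000 → 1/6400 → 1/8000 — 2 2/3 stops shorter (darker).
ISO: 1600 → 2000 → 2500 — 2/3 stop raised (brighter).
Net change so far: 2 stops darker. Offset with the aperture: f/16 → f/14 → f/13 → f/11 → f/10 → f/9 → f/8.

f/8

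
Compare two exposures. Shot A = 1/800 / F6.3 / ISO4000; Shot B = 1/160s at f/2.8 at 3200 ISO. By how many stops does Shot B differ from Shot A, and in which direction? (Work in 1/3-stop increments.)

Aperture: f/6.3 → f/5.6 → f/5 → f/4.5 → f/4 → f/3.5 → f/3.2 → f/2.8 — 2 1/3 stops wider (brighter).
Shutter speed: 1/800 → 1/640 → 1/500 → 1/400 → 1/320 → 1/250 → 1/200 → 1/160 — 2 1/3 stops longer (brighter).
ISO: 4000 → 3200 — 1/3 stop dropped (darker).
Net: +2 1/3 +2 1/3 −1/3 = +4 1/3 stops.

4 1/3 stops brighter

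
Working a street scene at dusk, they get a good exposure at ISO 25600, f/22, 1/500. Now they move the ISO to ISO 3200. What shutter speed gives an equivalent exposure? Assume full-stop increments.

1/60s

ISO: 25600 → 12800 → 6400 → 3200 — 3 stops lower (darker).
Need 3 stops brighter from the shutter speed: 1/500 → 1/250 → 1/125 → 1/60.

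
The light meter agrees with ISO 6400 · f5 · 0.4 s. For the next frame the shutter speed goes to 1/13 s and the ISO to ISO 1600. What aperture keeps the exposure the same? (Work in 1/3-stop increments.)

f/1.1

Shutter speed: 0.4 → 0.3 → 1/4 → 1/5 → 1/6 → 1/8 → 1/10 → 1/13 — 2 1/3 stops faster (darker).
ISO: 6400 → 5000 → 4000 → 3200 → 2500 → 2000 → 1600 — 2 stops lower (darker).
Net change so far: 4 1/3 stops darker. Offset with the aperture: f/5 → f/4.5 → f/4 → f/3.5 → f/3.2 → f/2.8 → f/2.5 → f/2.2 → f/2 → f/1.8 → f/1.6 → f/1.4 → f/1.2 → f/1.1.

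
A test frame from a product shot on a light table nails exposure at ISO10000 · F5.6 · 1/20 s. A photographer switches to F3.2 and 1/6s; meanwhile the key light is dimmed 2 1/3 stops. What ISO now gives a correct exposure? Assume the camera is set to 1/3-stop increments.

Scene light: 2 1/3 stops darker.
Aperture: f/5.6 → f/5 → f/4.5 → f/4 → f/3.5 → f/3.2 — 1 2/3 stops larger aperture (brighter).
Shutter speed: 1/20 → 1/15 → 1/13 → 1/10 → 1/8 → 1/6 — 1 2/3 stops slower (brighter).
Net so far: 1 stop brighter. ISO: 10000 → 8000 → 6400 → 5000.

ISO 5000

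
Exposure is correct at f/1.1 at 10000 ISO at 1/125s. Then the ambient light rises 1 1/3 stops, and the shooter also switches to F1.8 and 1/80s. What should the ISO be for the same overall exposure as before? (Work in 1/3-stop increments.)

Scene light: 1 1/3 stops brighter.
Aperture: f/1.1 → f/1.2 → f/1.4 → f/1.6 → f/1.8 — 1 1/3 stops smaller aperture (darker).
Shutter speed: 1/125 → 1/100 → 1/80 — 2/3 stop slower (brighter).
Net so far: 2/3 stop brighter. ISO: 10000 → 8000 → 6400.

ISO 6400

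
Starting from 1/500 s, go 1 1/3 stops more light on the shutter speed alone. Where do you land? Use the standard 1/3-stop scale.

1/200s

Shutter speed: 1/500 → 1/400 → 1/320 → 1/250 → 1/200 — 1 1/3 stops longer (brighter).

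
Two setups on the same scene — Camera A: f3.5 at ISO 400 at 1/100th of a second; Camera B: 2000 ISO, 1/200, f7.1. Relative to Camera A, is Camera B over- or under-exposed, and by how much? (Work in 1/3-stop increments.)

2/3 stop darker

Aperture: f/3.5 → f/4 → f/4.5 → f/5 → f/5.6 → f/6.3 → f/7.1 — 2 stops smaller aperture (darker).
Shutter speed: 1/100 → 1/125 → 1/160 → 1/200 — 1 stop faster (darker).
ISO: 400 → 500 → 640 → 800 → 1000 → 1250 → 1600 → 2000 — 2 1/3 stops raised (brighter).
Net: −2 −1 +2 1/3 = −2/3 stops.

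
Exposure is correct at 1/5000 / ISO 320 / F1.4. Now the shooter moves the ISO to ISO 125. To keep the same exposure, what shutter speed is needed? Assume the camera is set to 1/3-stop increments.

1/2000s

ISO: 320 → 250 → 200 → 160 → 125 — 1 1/3 stops lower (darker).
Need 1 1/3 stops brighter from the shutter speed: 1/5000 → 1/4000 → 1/3200 → 1/2500 → 1/2000.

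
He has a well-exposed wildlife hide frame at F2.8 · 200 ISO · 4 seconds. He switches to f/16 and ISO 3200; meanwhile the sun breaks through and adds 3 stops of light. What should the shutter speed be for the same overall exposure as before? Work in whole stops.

1 s

Scene light: 3 stops brighter.
Aperture: f/2.8 → f/4 → f/5.6 → f/8 → f/11 → f/16 — 5 stops narrower (darker).
ISO: 200 → 400 → 800 → 1600 → 3200 — 4 stops raised (brighter).
Net so far: 2 stops brighter. Shutter speed: 4 → 2 → 1.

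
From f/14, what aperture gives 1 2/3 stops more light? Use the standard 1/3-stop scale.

Aperture: f/14 → f/13 → f/11 → f/10 → f/9 → f/8 — 1 2/3 stops opened up (brighter).

f/8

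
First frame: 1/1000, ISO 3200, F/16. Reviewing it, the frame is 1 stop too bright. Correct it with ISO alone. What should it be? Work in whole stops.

Overexposed by 1 stop → need 1 stop darker.
ISO: 3200 → 1600.

ISO 1600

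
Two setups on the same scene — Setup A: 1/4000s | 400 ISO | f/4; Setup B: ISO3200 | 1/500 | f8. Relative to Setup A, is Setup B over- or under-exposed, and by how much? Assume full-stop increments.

4 stops brighter

Aperture: f/4 → f/5.6 → f/8 — 2 stops smaller aperture (darker).
Shutter speed: 1/4000 → 1/2000 → 1/1000 → 1/500 — 3 stops longer (brighter).
ISO: 400 → 800 → 1600 → 3200 — 3 stops higher (brighter).
Net: −2 +3 +3 = +4 stops.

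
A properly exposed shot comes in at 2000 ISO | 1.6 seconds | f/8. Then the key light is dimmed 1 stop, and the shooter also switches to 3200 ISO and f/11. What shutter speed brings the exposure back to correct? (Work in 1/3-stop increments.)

Scene light: 1 stop darker.
ISO: 2000 → 2500 → 3200 — 2/3 stop higher (brighter).
Aperture: f/8 → f/9 → f/10 → f/11 — 1 stop narrower (darker).
Net so far: 1 1/3 stops darker. Shutter speed: 1.6 → 2 → 2.5 → 3.2 → 4.

4 s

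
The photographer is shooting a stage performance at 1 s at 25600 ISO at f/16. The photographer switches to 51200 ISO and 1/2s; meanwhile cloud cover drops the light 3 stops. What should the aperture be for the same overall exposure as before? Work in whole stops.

Scene light: 3 stops darker.
ISO: 25600 → 51200 — 1 stop higher (brighter).
Shutter speed: 1 → 1/2 — 1 stop shorter (darker).
Net so far: 3 stops darker. Aperture: f/16 → f/11 → f/8 → f/5.6.

f/5.6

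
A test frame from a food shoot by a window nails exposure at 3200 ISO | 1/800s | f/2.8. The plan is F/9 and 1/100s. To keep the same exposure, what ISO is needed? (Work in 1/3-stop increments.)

ISO 4000

Aperture: f/2.8 → f/3.2 → f/3.5 → f/4 → f/4.5 → f/5 → f/5.6 → f/6.3 → f/7.1 → f/8 → f/9 — 3 1/3 stops stopped down (darker).
Shutter speed: 1/800 → 1/640 → 1/500 → 1/400 → 1/320 → 1/250 → 1/200 → 1/160 → 1/125 → 1/100 — 3 stops longer (brighter).
Net change so far: 1/3 stop darker. Offset with the ISO: 3200 → 4000.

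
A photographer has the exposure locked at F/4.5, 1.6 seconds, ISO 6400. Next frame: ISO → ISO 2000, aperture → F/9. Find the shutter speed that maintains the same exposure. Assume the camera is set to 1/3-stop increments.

20 s

ISO: 6400 → 5000 → 4000 → 3200 → 2500 → 2000 — 1 2/3 stops lower (darker).
Aperture: f/4.5 → f/5 → f/5.6 → f/6.3 → f/7.1 → f/8 → f/9 — 2 stops stopped down (darker).
Net change so far: 3 2/3 stops darker. Offset with the shutter speed: 1.6 → 2 → 2.5 → 3.2 → 4 → 5 → 6 → 8 → 10 → 13 → 15 → 20.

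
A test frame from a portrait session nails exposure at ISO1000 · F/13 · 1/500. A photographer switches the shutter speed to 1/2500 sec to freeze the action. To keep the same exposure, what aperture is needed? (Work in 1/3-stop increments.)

f/5.6

Shutter speed: 1/500 → 1/640 → 1/800 → 1/1000 → 1/1250 → 1/1600 → 1/2000 → 1/2500 — 2 1/3 stops faster (darker).
Need 2 1/3 stops brighter from the aperture: f/13 → f/11 → f/10 → f/9 → f/8 → f/7.1 → f/6.3 → f/5.6.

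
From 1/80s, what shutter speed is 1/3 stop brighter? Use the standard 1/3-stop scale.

1/60s

Shutter speed: 1/80 → 1/60 — 1/3 stop slower (brighter).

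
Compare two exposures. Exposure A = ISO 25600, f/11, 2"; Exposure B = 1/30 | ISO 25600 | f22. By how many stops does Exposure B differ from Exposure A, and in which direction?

Aperture: f/11 → f/16 → f/22 — 2 stops narrower (darker).
Shutter speed: 2 → 1 → 1/2 → 1/4 → 1/8 → 1/15 → 1/30 — 6 stops faster (darker).
ISO: unchanged.
Net: −2 −6 = −8 stops.

8 stops darker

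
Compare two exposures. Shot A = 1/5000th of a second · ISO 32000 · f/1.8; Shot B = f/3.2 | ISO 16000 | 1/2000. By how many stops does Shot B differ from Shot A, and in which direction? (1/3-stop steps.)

1 1/3 stops darker

Aperture: f/1.8 → f/2 → f/2.2 → f/2.5 → f/2.8 → f/3.2 — 1 2/3 stops stopped down (darker).
Shutter speed: 1/5000 → 1/4000 → 1/3200 → 1/2500 → 1/2000 — 1 1/3 stops longer (brighter).
ISO: 32000 → 25600 → 20000 → 16000 — 1 stop dropped (darker).
Net: −1 2/3 +1 1/3 −1 = −1 1/3 stops.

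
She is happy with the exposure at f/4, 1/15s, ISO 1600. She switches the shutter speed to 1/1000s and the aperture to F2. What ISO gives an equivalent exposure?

Shutter speed: 1/15 → 1/30 → 1/60 → 1/125 → 1/250 → 1/500 → 1/1000 — 6 stops faster (darker).
Aperture: f/4 → f/2.8 → f/2 — 2 stops wider (brighter).
Net change so far: 4 stops darker. Offset with the ISO: 1600 → 3200 → 6400 → 12800 → 25600.

ISO 25600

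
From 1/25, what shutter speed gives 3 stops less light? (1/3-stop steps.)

Shutter speed: 1/25 → 1/30 → 1/40 → 1/50 → 1/60 → 1/80 → 1/100 → 1/125 → 1/160 → 1/200 — 3 stops faster (darker).

1/200s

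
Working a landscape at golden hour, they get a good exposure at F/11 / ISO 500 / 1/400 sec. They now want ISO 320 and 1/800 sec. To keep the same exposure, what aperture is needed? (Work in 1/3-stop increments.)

ISO: 500 → 400 → 320 — 2/3 stop lower (darker).
Shutter speed: 1/400 → 1/500 → 1/640 → 1/800 — 1 stop faster (darker).
Net change so far: 1 2/3 stops darker. Offset with the aperture: f/11 → f/10 → f/9 → f/8 → f/7.1 → f/6.3.

f/6.3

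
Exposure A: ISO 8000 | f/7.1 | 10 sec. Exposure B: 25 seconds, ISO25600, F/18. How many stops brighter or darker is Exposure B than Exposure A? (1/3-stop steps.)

1/3 stop brighter

Aperture: f/7.1 → f/8 → f/9 → f/10 → f/11 → f/13 → f/14 → f/16 → f/18 — 2 2/3 stops stopped down (darker).
Shutter speed: 10 → 13 → 15 → 20 → 25 — 1 1/3 stops longer (brighter).
ISO: 8000 → 10000 → 12800 → 16000 → 20000 → 25600 — 1 2/3 stops raised (brighter).
Net: −2 2/3 +1 1/3 +1 2/3 = +1/3 stops.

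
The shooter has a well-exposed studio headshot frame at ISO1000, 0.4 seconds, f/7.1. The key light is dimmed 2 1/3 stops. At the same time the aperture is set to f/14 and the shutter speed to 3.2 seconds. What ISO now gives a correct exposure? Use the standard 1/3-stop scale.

Scene light: 2 1/3 stops darker.
Aperture: f/7.1 → f/8 → f/9 → f/10 → f/11 → f/13 → f/14 — 2 stops smaller aperture (darker).
Shutter speed: 0.4 → 0.5 → 0.6 → 0.8 → 1 → 1.3 → 1.6 → 2 → 2.5 → 3.2 — 3 stops longer (brighter).
Net so far: 1 1/3 stops darker. ISO: 1000 → 1250 → 1600 → 2000 → 2500.

ISO 2500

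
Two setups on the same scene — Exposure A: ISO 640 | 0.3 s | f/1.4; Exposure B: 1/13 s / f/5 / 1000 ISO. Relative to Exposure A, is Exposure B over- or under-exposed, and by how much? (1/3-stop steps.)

Aperture: f/1.4 → f/1.6 → f/1.8 → f/2 → f/2.2 → f/2.5 → f/2.8 → f/3.2 → f/3.5 → f/4 → f/4.5 → f/5 — 3 2/3 stops narrower (darker).
Shutter speed: 0.3 → 1/4 → 1/5 → 1/6 → 1/8 → 1/10 → 1/13 — 2 stops faster (darker).
ISO: 640 → 800 → 1000 — 2/3 stop raised (brighter).
Net: −3 2/3 −2 +2/3 = −5 stops.

5 stops darker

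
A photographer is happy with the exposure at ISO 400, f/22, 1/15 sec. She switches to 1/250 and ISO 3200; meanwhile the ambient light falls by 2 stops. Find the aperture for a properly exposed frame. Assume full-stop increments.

Scene light: 2 stops darker.
Shutter speed: 1/15 → 1/30 → 1/60 → 1/125 → 1/250 — 4 stops shorter (darker).
ISO: 400 → 800 → 1600 → 3200 — 3 stops raised (brighter).
Net so far: 3 stops darker. Aperture: f/22 → f/16 → f/11 → f/8.

f/8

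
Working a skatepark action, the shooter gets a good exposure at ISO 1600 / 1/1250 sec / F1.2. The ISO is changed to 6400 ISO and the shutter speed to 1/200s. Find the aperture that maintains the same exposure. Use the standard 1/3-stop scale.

f/6.3

ISO: 1600 → 2000 → 2500 → 3200 → 4000 → 5000 → 6400 — 2 stops raised (brighter).
Shutter speed: 1/1250 → 1/1000 → 1/800 → 1/640 → 1/500 → 1/400 → 1/320 → 1/250 → 1/200 — 2 2/3 stops longer (brighter).
Net change so far: 4 2/3 stops brighter. Offset with the aperture: f/1.2 → f/1.4 → f/1.6 → f/1.8 → f/2 → f/2.2 → f/2.5 → f/2.8 → f/3.2 → f/3.5 → f/4 → f/4.5 → f/5 → f/5.6 → f/6.3.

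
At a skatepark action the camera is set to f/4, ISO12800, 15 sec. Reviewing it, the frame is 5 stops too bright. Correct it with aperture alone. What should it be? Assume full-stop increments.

Overexposed by 5 stops → need 5 stops darker.
Aperture: f/4 → f/5.6 → f/8 → f/11 → f/16 → f/22.

f/22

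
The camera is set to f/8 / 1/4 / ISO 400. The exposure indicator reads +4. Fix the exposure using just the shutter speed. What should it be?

1/60s

Overexposed by 4 stops → need 4 stops darker.
Shutter speed: 1/4 → 1/8 → 1/15 → 1/30 → 1/60.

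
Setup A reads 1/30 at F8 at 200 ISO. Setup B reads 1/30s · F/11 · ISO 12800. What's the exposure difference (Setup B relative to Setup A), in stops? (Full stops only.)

Aperture: f/8 → f/11 — 1 stop stopped down (darker).
Shutter speed: unchanged.
ISO: 200 → 400 → 800 → 1600 → 3200 → 6400 → 12800 — 6 stops raised (brighter).
Net: −1 +6 = +5 stops.

5 stops brighter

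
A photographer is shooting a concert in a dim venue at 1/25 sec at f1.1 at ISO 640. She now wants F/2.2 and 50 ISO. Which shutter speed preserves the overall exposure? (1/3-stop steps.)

2 s

Aperture: f/1.1 → f/1.2 → f/1.4 → f/1.6 → f/1.8 → f/2 → f/2.2 — 2 stops stopped down (darker).
ISO: 640 → 500 → 400 → 320 → 250 → 200 → 160 → 125 → 100 → 80 → 64 → 50 — 3 2/3 stops lower (darker).
Net change so far: 5 2/3 stops darker. Offset with the shutter speed: 1/25 → 1/20 → 1/15 → 1/13 → 1/10 → 1/8 → 1/6 → 1/5 → 1/4 → 0.3 → 0.4 → 0.5 → 0.6 → 0.8 → 1 → 1.3 → 1.6 → 2.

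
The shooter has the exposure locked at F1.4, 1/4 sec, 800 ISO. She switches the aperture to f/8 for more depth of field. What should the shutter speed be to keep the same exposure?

Aperture: f/1.4 → f/2 → f/2.8 → f/4 → f/5.6 → f/8 — 5 stops smaller aperture (darker).
Need 5 stops brighter from the shutter speed: 1/4 → 1/2 → 1 → 2 → 4 → 8.

8 s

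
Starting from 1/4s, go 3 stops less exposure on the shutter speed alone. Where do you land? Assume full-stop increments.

1/30s

Shutter speed: 1/4 → 1/8 → 1/15 → 1/30 — 3 stops faster (darker).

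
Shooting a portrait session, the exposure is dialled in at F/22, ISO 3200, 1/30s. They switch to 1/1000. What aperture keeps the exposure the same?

f/4

Shutter speed: 1/30 → 1/60 → 1/125 → 1/250 → 1/500 → 1/1000 — 5 stops shorter (darker).
Need 5 stops brighter from the aperture: f/22 → f/16 → f/11 → f/8 → f/5.6 → f/4.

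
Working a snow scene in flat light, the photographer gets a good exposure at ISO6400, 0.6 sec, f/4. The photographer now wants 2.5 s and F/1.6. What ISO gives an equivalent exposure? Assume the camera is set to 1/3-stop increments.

ISO 250

Shutter speed: 0.6 → 0.8 → 1 → 1.3 → 1.6 → 2 → 2.5 — 2 stops slower (brighter).
Aperture: f/4 → f/3.5 → f/3.2 → f/2.8 → f/2.5 → f/2.2 → f/2 → f/1.8 → f/1.6 — 2 2/3 stops larger aperture (brighter).
Net change so far: 4 2/3 stops brighter. Offset with the ISO: 6400 → 5000 → 4000 → 3200 → 2500 → 2000 → 1600 → 1250 → 1000 → 800 → 640 → 500 → 400 → 320 → 250.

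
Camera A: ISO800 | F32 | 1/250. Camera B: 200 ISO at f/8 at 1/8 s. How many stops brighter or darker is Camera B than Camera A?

7 stops brighter

Aperture: f/32 → f/22 → f/16 → f/11 → f/8 — 4 stops opened up (brighter).
Shutter speed: 1/250 → 1/125 → 1/60 → 1/30 → 1/15 → 1/8 — 5 stops longer (brighter).
ISO: 800 → 400 → 200 — 2 stops lower (darker).
Net: +4 +5 −2 = +7 stops.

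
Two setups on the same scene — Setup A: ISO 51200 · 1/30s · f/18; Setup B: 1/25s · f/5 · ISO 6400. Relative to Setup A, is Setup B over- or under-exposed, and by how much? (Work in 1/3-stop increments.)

1 stop brighter

Aperture: f/18 → f/16 → f/14 → f/13 → f/11 → f/10 → f/9 → f/8 → f/7.1 → f/6.3 → f/5.6 → f/5 — 3 2/3 stops wider (brighter).
Shutter speed: 1/30 → 1/25 — 1/3 stop longer (brighter).
ISO: 51200 → 40000 → 32000 → 25600 → 20000 → 16000 → 12800 → 10000 → 8000 → 6400 — 3 stops lower (darker).
Net: +3 2/3 +1/3 −3 = +1 stop.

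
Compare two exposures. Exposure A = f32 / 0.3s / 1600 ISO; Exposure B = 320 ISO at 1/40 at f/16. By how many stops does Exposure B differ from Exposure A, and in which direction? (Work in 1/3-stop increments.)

Aperture: f/32 → f/29 → f/25 → f/22 → f/20 → f/18 → f/16 — 2 stops wider (brighter).
Shutter speed: 0.3 → 1/4 → 1/5 → 1/6 → 1/8 → 1/10 → 1/13 → 1/15 → 1/20 → 1/25 → 1/30 → 1/40 — 3 2/3 stops shorter (darker).
ISO: 1600 → 1250 → 1000 → 800 → 640 → 500 → 400 → 320 — 2 1/3 stops lower (darker).
Net: +2 −3 2/3 −2 1/3 = −4 stops.

4 stops darker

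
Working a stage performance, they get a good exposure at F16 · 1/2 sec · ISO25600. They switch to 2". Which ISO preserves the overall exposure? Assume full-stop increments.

ISO 6400

Shutter speed: 1/2 → 1 → 2 — 2 stops longer (brighter).
Need 2 stops darker from the ISO: 25600 → 12800 → 6400.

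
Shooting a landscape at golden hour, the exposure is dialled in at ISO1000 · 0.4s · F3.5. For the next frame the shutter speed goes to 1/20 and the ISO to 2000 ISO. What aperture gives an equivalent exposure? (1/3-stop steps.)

Shutter speed: 0.4 → 0.3 → 1/4 → 1/5 → 1/6 → 1/8 → 1/10 → 1/13 → 1/15 → 1/20 — 3 stops shorter (darker).
ISO: 1000 → 1250 → 1600 → 2000 — 1 stop raised (brighter).
Net change so far: 2 stops darker. Offset with the aperture: f/3.5 → f/3.2 → f/2.8 → f/2.5 → f/2.2 → f/2 → f/1.8.

f/1.8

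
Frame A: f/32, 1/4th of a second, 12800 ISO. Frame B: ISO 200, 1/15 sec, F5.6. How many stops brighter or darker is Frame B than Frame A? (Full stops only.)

3 stops darker

Aperture: f/32 → f/22 → f/16 → f/11 → f/8 → f/5.6 — 5 stops larger aperture (brighter).
Shutter speed: 1/4 → 1/8 → 1/15 — 2 stops faster (darker).
ISO: 12800 → 6400 → 3200 → 1600 → 800 → 400 → 200 — 6 stops dropped (darker).
Net: +5 −2 −6 = −3 stops.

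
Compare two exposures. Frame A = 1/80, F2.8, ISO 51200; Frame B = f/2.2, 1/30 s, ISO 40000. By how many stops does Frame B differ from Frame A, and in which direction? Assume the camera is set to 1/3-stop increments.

1 2/3 stops brighter

Aperture: f/2.8 → f/2.5 → f/2.2 — 2/3 stop wider (brighter).
Shutter speed: 1/80 → 1/60 → 1/50 → 1/40 → 1/30 — 1 1/3 stops longer (brighter).
ISO: 51200 → 40000 — 1/3 stop lower (darker).
Net: +2/3 +1 1/3 −1/3 = +1 2/3 stops.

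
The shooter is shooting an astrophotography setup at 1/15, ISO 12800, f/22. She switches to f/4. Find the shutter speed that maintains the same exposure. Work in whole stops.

Aperture: f/22 → f/16 → f/11 → f/8 → f/5.6 → f/4 — 5 stops larger aperture (brighter).
Need 5 stops darker from the shutter speed: 1/15 → 1/30 → 1/60 → 1/125 → 1/250 → 1/500.

1/500s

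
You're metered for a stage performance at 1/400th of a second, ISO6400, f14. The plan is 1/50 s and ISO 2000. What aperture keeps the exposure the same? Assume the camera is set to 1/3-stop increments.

f/22

Shutter speed: 1/400 → 1/320 → 1/250 → 1/200 → 1/160 → 1/125 → 1/100 → 1/80 → 1/60 → 1/50 — 3 stops slower (brighter).
ISO: 6400 → 5000 → 4000 → 3200 → 2500 → 2000 — 1 2/3 stops lower (darker).
Net change so far: 1 1/3 stops brighter. Offset with the aperture: f/14 → f/16 → f/18 → f/20 → f/22.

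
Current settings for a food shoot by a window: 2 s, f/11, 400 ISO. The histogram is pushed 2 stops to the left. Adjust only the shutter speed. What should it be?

8 s

Underexposed by 2 stops → need 2 stops brighter.
Shutter speed: 2 → 4 → 8.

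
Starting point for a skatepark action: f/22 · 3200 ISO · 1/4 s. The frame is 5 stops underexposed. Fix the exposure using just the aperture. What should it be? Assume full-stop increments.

Underexposed by 5 stops → need 5 stops brighter.
Aperture: f/22 → f/16 → f/11 → f/8 → f/5.6 → f/4.

f/4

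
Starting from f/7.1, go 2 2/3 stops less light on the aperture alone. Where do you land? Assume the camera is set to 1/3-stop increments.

Aperture: f/7.1 → f/8 → f/9 → f/10 → f/11 → f/13 → f/14 → f/16 → f/18 — 2 2/3 stops narrower (darker).

f/18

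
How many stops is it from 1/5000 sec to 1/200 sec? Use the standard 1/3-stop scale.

1/5000 → 1/4000 → 1/3200 → 1/2500 → 1/2000 → 1/1600 → 1/1250 → 1/1000 → 1/800 → 1/640 → 1/500 → 1/400 → 1/320 → 1/250 → 1/200 — count the steps: 14 third-stops = 4 2/3 stops.

4 2/3 stops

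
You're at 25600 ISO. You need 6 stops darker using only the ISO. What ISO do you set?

ISO 400

ISO: 25600 → 12800 → 6400 → 3200 → 1600 → 800 → 400 — 6 stops dropped (darker).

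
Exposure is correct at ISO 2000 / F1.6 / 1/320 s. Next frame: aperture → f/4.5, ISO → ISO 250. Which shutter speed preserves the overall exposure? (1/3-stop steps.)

Aperture: f/1.6 → f/1.8 → f/2 → f/2.2 → f/2.5 → f/2.8 → f/3.2 → f/3.5 → f/4 → f/4.5 — 3 stops stopped down (darker).
ISO: 2000 → 1600 → 1250 → 1000 → 800 → 640 → 500 → 400 → 320 → 250 — 3 stops lower (darker).
Net change so far: 6 stops darker. Offset with the shutter speed: 1/320 → 1/250 → 1/200 → 1/160 → 1/125 → 1/100 → 1/80 → 1/60 → 1/50 → 1/40 → 1/30 → 1/25 → 1/20 → 1/15 → 1/13 → 1/10 → 1/8 → 1/6 → 1/5.

1/5s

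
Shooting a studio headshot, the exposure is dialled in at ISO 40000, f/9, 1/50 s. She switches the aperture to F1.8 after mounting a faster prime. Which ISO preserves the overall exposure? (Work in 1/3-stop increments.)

Aperture: f/9 → f/8 → f/7.1 → f/6.3 → f/5.6 → f/5 → f/4.5 → f/4 → f/3.5 → f/3.2 → f/2.8 → f/2.5 → f/2.2 → f/2 → f/1.8 — 4 2/3 stops wider (brighter).
Need 4 2/3 stops darker from the ISO: 40000 → 32000 → 25600 → 20000 → 16000 → 12800 → 10000 → 8000 → 6400 → 5000 → 4000 → 3200 → 2500 → 2000 → 1600.

ISO 1600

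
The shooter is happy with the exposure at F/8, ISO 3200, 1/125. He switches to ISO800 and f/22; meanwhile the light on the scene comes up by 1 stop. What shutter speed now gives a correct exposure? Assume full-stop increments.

1/8s

Scene light: 1 stop brighter.
ISO: 3200 → 1600 → 800 — 2 stops dropped (darker).
Aperture: f/8 → f/11 → f/16 → f/22 — 3 stops smaller aperture (darker).
Net so far: 4 stops darker. Shutter speed: 1/125 → 1/60 → 1/30 → 1/15 → 1/8.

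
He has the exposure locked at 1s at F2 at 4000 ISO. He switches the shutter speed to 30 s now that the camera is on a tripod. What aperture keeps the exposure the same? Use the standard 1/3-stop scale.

f/11

Shutter speed: 1 → 1.3 → 1.6 → 2 → 2.5 → 3.2 → 4 → 5 → 6 → 8 → 10 → 13 → 15 → 20 → 25 → 30 — 5 stops longer (brighter).
Need 5 stops darker from the aperture: f/2 → f/2.2 → f/2.5 → f/2.8 → f/3.2 → f/3.5 → f/4 → f/4.5 → f/5 → f/5.6 → f/6.3 → f/7.1 → f/8 → f/9 → f/10 → f/11.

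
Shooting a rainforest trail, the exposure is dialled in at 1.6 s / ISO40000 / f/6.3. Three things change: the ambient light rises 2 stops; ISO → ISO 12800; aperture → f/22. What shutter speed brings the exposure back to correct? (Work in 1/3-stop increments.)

15 s

Scene light: 2 stops brighter.
ISO: 40000 → 32000 → 25600 → 20000 → 16000 → 12800 — 1 2/3 stops lower (darker).
Aperture: f/6.3 → f/7.1 → f/8 → f/9 → f/10 → f/11 → f/13 → f/14 → f/16 → f/18 → f/20 → f/22 — 3 2/3 stops smaller aperture (darker).
Net so far: 3 1/3 stops darker. Shutter speed: 1.6 → 2 → 2.5 → 3.2 → 4 → 5 → 6 → 8 → 10 → 13 → 15.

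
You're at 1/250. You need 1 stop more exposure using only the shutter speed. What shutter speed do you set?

1/125s

Shutter speed: 1/250 → 1/125 — 1 stop longer (brighter).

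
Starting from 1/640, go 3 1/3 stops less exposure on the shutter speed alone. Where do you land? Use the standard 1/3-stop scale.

1/6400s

Shutter speed: 1/640 → 1/800 → 1/1000 → 1/1250 → 1/1600 → 1/2000 → 1/2500 → 1/3200 → 1/4000 → 1/5000 → 1/6400 — 3 1/3 stops faster (darker).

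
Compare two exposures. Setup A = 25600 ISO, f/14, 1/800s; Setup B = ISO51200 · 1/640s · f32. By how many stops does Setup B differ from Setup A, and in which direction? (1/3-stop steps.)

1 stop darker

Aperture: f/14 → f/16 → f/18 → f/20 → f/22 → f/25 → f/29 → f/32 — 2 1/3 stops smaller aperture (darker).
Shutter speed: 1/800 → 1/640 — 1/3 stop slower (brighter).
ISO: 25600 → 32000 → 40000 → 51200 — 1 stop raised (brighter).
Net: −2 1/3 +1/3 +1 = −1 stop.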